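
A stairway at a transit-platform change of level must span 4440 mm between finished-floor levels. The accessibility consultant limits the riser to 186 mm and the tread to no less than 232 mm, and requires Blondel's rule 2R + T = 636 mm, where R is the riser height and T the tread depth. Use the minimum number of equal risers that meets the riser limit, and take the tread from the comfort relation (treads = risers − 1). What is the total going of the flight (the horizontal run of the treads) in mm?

6118 mm

4440 / 186 = 23.87, so 24 risers are needed.
R = 4440 ÷ 24 = 185 mm.
From 2R + T = 636: T = 636 − 370 = 266 mm.
Treads = 24 − 1 = 23; going = 23 × 266 = 6118 mm.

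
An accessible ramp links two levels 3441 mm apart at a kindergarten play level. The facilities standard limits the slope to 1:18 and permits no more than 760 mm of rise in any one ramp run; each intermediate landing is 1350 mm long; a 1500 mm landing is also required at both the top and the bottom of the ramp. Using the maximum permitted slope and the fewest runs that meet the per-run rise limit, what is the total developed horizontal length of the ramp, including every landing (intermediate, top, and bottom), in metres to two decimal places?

3441 / 760 = 4.53, so 5 ramp runs are needed. That means 4 intermediate landings.
Horizontal run for 3441 mm of rise at 1:18 is 3441 × 18 = 61938 mm.
Intermediate landings: 4 × 1350 = 5400 mm.
Top and bottom landings: 2 × 1500 = 3000 mm.
Total = 61938 + 5400 + 3000 = 70338 mm.
= 70.34 m.

70.34 m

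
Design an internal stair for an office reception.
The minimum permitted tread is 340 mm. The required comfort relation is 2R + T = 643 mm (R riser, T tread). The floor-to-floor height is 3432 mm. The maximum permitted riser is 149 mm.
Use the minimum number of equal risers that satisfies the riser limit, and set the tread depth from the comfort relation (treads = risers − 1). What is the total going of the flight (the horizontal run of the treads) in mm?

8211 mm

⌈3432/149⌉ = 24 risers.
Each riser is 3432/24 = 143 mm (≤ 149 mm).
Tread T = 643 − 2 × 143 = 357 mm (≥ 340 mm).
Going = (24 − 1) × 357 = 8211 mm.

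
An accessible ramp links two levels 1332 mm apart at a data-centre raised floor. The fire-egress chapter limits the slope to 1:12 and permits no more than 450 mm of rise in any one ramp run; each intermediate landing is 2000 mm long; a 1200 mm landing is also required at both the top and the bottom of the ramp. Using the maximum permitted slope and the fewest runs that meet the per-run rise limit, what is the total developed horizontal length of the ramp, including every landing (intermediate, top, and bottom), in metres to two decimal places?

22.38 m

At most 450 each: 1332/450 = 2.96, giving 3 ramp runs. That means 2 intermediate landings.
Ramp run (horizontal) at 1:12: 1332 × 12 = 15984 mm.
2 intermediate landings contribute 2 × 2000 = 4000 mm.
Top and bottom landings: 2 × 1200 = 2400 mm.
Total = 15984 + 4000 + 2400 = 22384 mm.
= 22.38 m.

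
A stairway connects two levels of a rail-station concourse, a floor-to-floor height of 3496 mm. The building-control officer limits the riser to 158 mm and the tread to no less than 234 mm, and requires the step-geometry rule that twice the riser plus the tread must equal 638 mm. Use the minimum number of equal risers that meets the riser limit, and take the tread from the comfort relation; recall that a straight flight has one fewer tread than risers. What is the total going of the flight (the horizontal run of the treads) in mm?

3496 / 158 = 22.13, so 23 risers are needed.
Each riser is 3496/23 = 152 mm (≤ 158 mm).
From 2R + T = 638: T = 638 − 304 = 334 mm.
Treads = 23 − 1 = 22; going = 22 × 334 = 7348 mm.

7348 mm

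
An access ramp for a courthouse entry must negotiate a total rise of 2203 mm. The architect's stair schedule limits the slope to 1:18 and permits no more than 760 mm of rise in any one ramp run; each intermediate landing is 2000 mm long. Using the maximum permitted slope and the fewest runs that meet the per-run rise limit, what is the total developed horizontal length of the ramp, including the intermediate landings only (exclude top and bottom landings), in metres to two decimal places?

At most 760 each: 2203/760 = 2.90, giving 3 ramp runs. That means 2 intermediate landings.
Horizontal run for 2203 mm of rise at 1:18 is 2203 × 18 = 39654 mm.
Intermediate landings: 2 × 2000 = 4000 mm.
Total developed length = 39654 + 4000 = 43654 mm.
= 43.65 m.

43.65 m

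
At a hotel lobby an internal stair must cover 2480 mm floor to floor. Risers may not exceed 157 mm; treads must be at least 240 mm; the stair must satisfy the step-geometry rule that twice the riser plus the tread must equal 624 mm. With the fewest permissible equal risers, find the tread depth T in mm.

2480 / 157 = 15.80, so 16 risers are needed.
Each riser is 2480/16 = 155 mm (≤ 157 mm).
Tread T = 624 − 2 × 155 = 314 mm (≥ 240 mm).

314 mm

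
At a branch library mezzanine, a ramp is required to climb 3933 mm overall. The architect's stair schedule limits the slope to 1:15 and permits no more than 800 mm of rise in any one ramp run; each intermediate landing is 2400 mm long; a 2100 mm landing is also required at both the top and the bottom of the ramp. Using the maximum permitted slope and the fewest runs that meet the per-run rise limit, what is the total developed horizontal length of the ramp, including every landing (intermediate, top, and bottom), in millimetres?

3933 / 800 = 4.916 → round up to 5 ramp runs. That means 4 intermediate landings.
Ramp run (horizontal) at 1:15: 3933 × 15 = 58995 mm.
4 intermediate landings contribute 4 × 2400 = 9600 mm.
Top and bottom landings: 2 × 2100 = 4200 mm.
Total = 58995 + 9600 + 4200 = 72795 mm.

72795 mm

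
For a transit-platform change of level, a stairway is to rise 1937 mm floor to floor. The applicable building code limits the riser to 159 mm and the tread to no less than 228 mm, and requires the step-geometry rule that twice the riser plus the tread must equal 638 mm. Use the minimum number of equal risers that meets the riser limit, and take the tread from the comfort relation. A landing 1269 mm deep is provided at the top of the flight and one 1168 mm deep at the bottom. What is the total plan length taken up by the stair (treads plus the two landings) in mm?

6517 mm

At most 159 each: 1937/159 = 12.18, giving 13 risers.
Riser R = 1937 / 13 = 149 mm, within the 159 mm limit.
From 2R + T = 638: T = 638 − 298 = 340 mm.
Going = (13 − 1) × 340 = 4080 mm.
Enclosure = 4080 + 1269 + 1168 = 6517 mm.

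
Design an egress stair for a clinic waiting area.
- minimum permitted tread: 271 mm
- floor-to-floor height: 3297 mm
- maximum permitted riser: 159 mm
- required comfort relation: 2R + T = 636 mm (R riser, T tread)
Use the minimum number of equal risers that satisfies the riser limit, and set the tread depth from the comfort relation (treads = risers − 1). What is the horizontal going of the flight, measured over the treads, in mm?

⌈3297/159⌉ = 21 risers.
Riser R = 3297 / 21 = 157 mm, within the 159 mm limit.
From 2R + T = 636: T = 636 − 314 = 322 mm.
21 risers give 20 treads; going = 20 × 322 = 6440 mm.

6440 mm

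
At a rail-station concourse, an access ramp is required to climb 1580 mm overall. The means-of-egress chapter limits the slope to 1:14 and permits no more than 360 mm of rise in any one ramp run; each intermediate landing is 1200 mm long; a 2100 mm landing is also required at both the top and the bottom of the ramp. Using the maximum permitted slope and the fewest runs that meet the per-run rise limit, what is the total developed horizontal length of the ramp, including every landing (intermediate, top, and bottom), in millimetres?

31120 mm

⌈1580/360⌉ = 5 ramp runs. That means 4 intermediate landings.
Horizontal run for 1580 mm of rise at 1:14 is 1580 × 14 = 22120 mm.
Intermediate landings: 4 × 1200 = 4800 mm.
Top and bottom landings: 2 × 2100 = 4200 mm.
Total = 22120 + 4800 + 4200 = 31120 mm.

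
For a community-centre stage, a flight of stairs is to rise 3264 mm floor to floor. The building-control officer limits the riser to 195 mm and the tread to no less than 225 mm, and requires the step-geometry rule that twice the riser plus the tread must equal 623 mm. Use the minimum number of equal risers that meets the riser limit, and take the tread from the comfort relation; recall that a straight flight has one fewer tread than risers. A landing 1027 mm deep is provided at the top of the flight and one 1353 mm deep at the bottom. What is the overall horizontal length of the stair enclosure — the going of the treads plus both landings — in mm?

6204 mm

3264 / 195 = 16.74, so 17 risers are needed.
Riser R = 3264 / 17 = 192 mm, within the 195 mm limit.
Tread T = 623 − 2 × 192 = 239 mm (≥ 225 mm).
17 risers give 16 treads; going = 16 × 239 = 3824 mm.
Add landings: 3824 + 1027 + 1353 = 6204 mm.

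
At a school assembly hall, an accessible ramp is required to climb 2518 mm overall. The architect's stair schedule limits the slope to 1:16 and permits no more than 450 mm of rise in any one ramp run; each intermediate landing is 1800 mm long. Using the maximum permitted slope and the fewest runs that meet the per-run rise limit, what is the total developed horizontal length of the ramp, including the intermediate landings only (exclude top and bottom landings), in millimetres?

49288 mm

⌈2518/450⌉ = 6 ramp runs. That means 5 intermediate landings.
Horizontal run for 2518 mm of rise at 1:16 is 2518 × 16 = 40288 mm.
Intermediate landings: 5 × 1800 = 9000 mm.
Total developed length = 40288 + 9000 = 49288 mm.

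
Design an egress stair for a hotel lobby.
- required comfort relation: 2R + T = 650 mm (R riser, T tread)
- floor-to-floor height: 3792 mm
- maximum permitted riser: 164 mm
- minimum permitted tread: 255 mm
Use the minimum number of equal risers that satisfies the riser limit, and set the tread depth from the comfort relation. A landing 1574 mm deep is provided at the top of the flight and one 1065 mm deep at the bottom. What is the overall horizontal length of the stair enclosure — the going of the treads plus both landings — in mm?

10321 mm

3792 / 164 = 23.12, so 24 risers are needed.
Riser R = 3792 / 24 = 158 mm, within the 164 mm limit.
From 2R + T = 650: T = 650 − 316 = 334 mm.
Going = (24 − 1) × 334 = 7682 mm.
Add landings: 7682 + 1574 + 1065 = 10321 mm.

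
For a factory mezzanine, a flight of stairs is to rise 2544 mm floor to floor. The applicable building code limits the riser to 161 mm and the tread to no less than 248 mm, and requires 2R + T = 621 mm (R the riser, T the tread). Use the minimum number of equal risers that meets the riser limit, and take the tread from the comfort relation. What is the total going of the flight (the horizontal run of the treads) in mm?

2544 / 161 = 15.801 → round up to 16 risers.
R = 2544 ÷ 16 = 159 mm.
From 2R + T = 621: T = 621 − 318 = 303 mm.
16 risers give 15 treads; going = 15 × 303 = 4545 mm.

4545 mm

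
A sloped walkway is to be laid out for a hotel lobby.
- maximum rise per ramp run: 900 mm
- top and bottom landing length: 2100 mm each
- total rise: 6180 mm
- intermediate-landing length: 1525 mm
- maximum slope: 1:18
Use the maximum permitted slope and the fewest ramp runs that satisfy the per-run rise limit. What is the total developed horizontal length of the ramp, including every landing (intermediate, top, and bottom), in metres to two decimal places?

124.59 m

At most 900 each: 6180/900 = 6.87, giving 7 ramp runs. That means 6 intermediate landings.
Ramp run (horizontal) at 1:18: 6180 × 18 = 111240 mm.
Intermediate landings: 6 × 1525 = 9150 mm.
Top and bottom landings: 2 × 2100 = 4200 mm.
Total = 111240 + 9150 + 4200 = 124590 mm.
= 124.59 m.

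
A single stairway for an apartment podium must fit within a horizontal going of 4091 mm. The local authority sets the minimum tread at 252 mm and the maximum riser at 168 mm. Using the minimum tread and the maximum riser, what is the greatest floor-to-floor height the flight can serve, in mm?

2856 mm

4091 / 252 = 16.23, so 16 treads fit.
Risers = treads + 1 = 17.
Maximum height = 17 × 168 = 2856 mm.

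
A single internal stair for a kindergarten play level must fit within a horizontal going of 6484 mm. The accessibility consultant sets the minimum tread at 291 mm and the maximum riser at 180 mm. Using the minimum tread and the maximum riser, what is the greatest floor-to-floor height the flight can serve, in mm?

Treads that fit: ⌊6484 / 291⌋ = 22.
Risers = treads + 1 = 23.
Maximum height = 23 × 180 = 4140 mm.

4140 mm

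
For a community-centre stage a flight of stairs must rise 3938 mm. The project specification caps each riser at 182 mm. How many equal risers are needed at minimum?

22 risers

At most 182 each: 3938/182 = 21.64, giving 22 risers.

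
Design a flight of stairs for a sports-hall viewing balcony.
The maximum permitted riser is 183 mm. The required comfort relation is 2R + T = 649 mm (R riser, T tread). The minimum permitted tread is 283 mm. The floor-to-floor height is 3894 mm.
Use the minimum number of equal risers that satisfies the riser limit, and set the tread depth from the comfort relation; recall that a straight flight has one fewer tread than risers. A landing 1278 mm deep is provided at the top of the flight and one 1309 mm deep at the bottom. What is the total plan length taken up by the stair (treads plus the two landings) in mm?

⌈3894/183⌉ = 22 risers.
Each riser is 3894/22 = 177 mm (≤ 183 mm).
Tread T = 649 − 2 × 177 = 295 mm (≥ 283 mm).
Treads = 22 − 1 = 21; going = 21 × 295 = 6195 mm.
Enclosure = 6195 + 1278 + 1309 = 8782 mm.

8782 mm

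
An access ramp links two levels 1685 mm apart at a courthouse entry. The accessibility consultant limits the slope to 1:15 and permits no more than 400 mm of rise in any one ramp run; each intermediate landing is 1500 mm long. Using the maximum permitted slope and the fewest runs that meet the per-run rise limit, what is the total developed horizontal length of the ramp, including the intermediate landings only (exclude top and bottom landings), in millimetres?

31275 mm

1685 / 400 = 4.21, so 5 ramp runs are needed. That means 4 intermediate landings.
Horizontal run for 1685 mm of rise at 1:15 is 1685 × 15 = 25275 mm.
4 intermediate landings contribute 4 × 1500 = 6000 mm.
Developed length = 25275 + 6000 = 31275 mm.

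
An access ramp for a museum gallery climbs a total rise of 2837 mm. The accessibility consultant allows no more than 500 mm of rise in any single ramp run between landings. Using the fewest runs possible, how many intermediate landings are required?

5 intermediate landings

2837 / 500 = 5.674 → round up to 6 ramp runs.
6 runs are separated by 5 intermediate landings.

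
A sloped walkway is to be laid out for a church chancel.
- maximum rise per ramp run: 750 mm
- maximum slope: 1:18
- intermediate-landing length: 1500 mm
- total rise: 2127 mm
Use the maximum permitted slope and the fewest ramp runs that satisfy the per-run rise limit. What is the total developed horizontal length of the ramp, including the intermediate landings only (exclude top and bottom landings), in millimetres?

2127 / 750 = 2.84, so 3 ramp runs are needed. That means 2 intermediate landings.
Horizontal run for 2127 mm of rise at 1:18 is 2127 × 18 = 38286 mm.
Intermediate landings: 2 × 1500 = 3000 mm.
Developed length = 38286 + 3000 = 41286 mm.

41286 mm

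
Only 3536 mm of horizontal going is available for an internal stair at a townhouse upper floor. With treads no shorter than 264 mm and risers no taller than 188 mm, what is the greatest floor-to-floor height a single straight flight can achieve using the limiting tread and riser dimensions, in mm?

Treads that fit: ⌊3536 / 264⌋ = 13.
Risers = treads + 1 = 14.
Maximum height = 14 × 188 = 2632 mm.

2632 mm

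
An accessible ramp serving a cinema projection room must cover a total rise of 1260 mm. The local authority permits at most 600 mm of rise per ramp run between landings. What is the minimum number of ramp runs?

3 runs

1260 / 600 = 2.10, so 3 ramp runs are needed.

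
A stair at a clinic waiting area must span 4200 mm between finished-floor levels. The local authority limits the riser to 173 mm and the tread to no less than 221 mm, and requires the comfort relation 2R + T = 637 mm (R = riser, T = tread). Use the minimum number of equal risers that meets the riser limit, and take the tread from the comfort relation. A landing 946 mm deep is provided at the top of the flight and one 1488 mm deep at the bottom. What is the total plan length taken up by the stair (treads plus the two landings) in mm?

4200 / 173 = 24.277 → round up to 25 risers.
Each riser is 4200/25 = 168 mm (≤ 173 mm).
Tread T = 637 − 2 × 168 = 301 mm (≥ 221 mm).
25 risers give 24 treads; going = 24 × 301 = 7224 mm.
Add landings: 7224 + 946 + 1488 = 9658 mm.

9658 mm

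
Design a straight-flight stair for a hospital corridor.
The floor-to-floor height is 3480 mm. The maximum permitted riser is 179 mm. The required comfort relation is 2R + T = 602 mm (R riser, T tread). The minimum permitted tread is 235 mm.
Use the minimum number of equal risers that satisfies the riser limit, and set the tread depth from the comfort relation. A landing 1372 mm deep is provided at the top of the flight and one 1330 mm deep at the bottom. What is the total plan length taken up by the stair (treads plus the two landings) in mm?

7528 mm

3480 / 179 = 19.441 → round up to 20 risers.
Riser R = 3480 / 20 = 174 mm, within the 179 mm limit.
T = 602 − 2·174 = 254 mm, which satisfies the 235 mm minimum.
Treads = 20 − 1 = 19; going = 19 × 254 = 4826 mm.
Add landings: 4826 + 1372 + 1330 = 7528 mm.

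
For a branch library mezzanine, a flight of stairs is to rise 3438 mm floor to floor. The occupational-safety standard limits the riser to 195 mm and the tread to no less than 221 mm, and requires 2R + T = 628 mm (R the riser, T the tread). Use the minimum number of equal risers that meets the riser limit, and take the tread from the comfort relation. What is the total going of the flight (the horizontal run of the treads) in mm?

4182 mm

3438 / 195 = 17.63, so 18 risers are needed.
R = 3438 ÷ 18 = 191 mm.
Tread T = 628 − 2 × 191 = 246 mm (≥ 221 mm).
Treads = 18 − 1 = 17; going = 17 × 246 = 4182 mm.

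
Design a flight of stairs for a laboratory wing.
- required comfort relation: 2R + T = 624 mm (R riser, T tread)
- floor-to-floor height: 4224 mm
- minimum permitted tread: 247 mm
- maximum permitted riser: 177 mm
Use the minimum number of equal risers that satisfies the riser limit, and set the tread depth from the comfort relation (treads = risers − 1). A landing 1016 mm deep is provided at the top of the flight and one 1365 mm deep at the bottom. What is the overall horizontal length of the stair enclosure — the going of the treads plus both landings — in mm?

At most 177 each: 4224/177 = 23.86, giving 24 risers.
Riser R = 4224 / 24 = 176 mm, within the 177 mm limit.
Tread T = 624 − 2 × 176 = 272 mm (≥ 247 mm).
Treads = 24 − 1 = 23; going = 23 × 272 = 6256 mm.
Add landings: 6256 + 1016 + 1365 = 8637 mm.

8637 mm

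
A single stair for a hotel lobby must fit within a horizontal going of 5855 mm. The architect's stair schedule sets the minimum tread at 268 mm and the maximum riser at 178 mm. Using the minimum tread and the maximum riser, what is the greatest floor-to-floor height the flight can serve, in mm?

3916 mm

Treads that fit: ⌊5855 / 268⌋ = 21.
Risers = treads + 1 = 22.
Maximum height = 22 × 178 = 3916 mm.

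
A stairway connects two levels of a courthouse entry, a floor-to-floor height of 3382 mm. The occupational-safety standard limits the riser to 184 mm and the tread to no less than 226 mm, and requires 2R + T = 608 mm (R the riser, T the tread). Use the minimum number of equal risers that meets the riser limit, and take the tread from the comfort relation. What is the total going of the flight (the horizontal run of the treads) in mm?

4536 mm

3382 / 184 = 18.38, so 19 risers are needed.
Each riser is 3382/19 = 178 mm (≤ 184 mm).
From 2R + T = 608: T = 608 − 356 = 252 mm.
Treads = 19 − 1 = 18; going = 18 × 252 = 4536 mm.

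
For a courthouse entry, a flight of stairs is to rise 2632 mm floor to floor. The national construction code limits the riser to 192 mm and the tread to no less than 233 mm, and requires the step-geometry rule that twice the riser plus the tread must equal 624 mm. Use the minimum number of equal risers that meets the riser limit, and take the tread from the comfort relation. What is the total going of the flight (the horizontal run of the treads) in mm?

2632 / 192 = 13.71, so 14 risers are needed.
R = 2632 ÷ 14 = 188 mm.
From 2R + T = 624: T = 624 − 376 = 248 mm.
Treads = 14 − 1 = 13; going = 13 × 248 = 3224 mm.

3224 mm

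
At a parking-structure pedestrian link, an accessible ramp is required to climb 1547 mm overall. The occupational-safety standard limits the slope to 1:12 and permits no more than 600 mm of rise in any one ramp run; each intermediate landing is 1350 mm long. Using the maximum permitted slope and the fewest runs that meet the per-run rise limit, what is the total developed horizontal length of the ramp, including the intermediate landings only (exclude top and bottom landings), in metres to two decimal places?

21.26 m

1547 / 600 = 2.58, so 3 ramp runs are needed. That means 2 intermediate landings.
Ramp run (horizontal) at 1:12: 1547 × 12 = 18564 mm.
Intermediate landings: 2 × 1350 = 2700 mm.
Developed length = 18564 + 2700 = 21264 mm.
= 21.26 m.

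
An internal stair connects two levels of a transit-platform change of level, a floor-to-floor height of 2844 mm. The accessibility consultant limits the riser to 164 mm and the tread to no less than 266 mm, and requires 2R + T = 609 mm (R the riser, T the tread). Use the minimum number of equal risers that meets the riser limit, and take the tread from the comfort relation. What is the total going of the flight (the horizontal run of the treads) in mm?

2844 / 164 = 17.341 → round up to 18 risers.
Each riser is 2844/18 = 158 mm (≤ 164 mm).
T = 609 − 2·158 = 293 mm, which satisfies the 266 mm minimum.
Treads = 18 − 1 = 17; going = 17 × 293 = 4981 mm.

4981 mm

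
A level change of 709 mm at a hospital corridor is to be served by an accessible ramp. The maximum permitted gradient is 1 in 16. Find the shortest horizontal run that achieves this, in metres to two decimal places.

11.34 m

Run = rise × 16 = 709 × 16 = 11344 mm.
11344 mm = 11.34 m.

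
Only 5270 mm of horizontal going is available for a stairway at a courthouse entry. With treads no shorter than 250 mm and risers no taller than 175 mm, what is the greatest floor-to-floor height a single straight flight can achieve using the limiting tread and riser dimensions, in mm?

3850 mm

5270 / 250 = 21.08, so 21 treads fit.
Risers = treads + 1 = 22.
Maximum height = 22 × 175 = 3850 mm.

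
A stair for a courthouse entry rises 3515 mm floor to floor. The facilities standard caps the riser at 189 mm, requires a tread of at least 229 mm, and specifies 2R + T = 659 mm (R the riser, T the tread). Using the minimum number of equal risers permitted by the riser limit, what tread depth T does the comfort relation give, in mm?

289 mm

3515 / 189 = 18.598 → round up to 19 risers.
Each riser is 3515/19 = 185 mm (≤ 189 mm).
T = 659 − 2·185 = 289 mm, which satisfies the 229 mm minimum.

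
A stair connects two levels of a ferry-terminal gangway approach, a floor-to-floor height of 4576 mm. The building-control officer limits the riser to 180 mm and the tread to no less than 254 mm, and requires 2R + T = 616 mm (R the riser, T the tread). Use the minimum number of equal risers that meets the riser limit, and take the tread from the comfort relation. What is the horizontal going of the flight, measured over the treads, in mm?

4576 / 180 = 25.422 → round up to 26 risers.
Riser R = 4576 / 26 = 176 mm, within the 180 mm limit.
Tread T = 616 − 2 × 176 = 264 mm (≥ 254 mm).
26 risers give 25 treads; going = 25 × 264 = 6600 mm.

6600 mm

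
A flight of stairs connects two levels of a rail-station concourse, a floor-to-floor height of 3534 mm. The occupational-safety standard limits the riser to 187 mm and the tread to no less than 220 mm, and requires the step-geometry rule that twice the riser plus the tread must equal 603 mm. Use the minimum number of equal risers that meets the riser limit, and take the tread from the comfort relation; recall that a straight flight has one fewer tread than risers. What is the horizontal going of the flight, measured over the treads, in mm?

4158 mm

3534 / 187 = 18.898 → round up to 19 risers.
Riser R = 3534 / 19 = 186 mm, within the 187 mm limit.
T = 603 − 2·186 = 231 mm, which satisfies the 220 mm minimum.
Treads = 19 − 1 = 18; going = 18 × 231 = 4158 mm.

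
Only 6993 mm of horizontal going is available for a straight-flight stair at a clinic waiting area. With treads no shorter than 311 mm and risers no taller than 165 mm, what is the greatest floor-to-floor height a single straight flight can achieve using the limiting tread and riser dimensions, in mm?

6993 / 311 = 22.49, so 22 treads fit.
Risers = treads + 1 = 23.
Maximum height = 23 × 165 = 3795 mm.

3795 mm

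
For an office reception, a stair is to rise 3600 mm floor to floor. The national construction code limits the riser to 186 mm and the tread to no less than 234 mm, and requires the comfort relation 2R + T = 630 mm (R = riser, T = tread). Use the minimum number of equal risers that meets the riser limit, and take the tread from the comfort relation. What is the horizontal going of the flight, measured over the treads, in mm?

⌈3600/186⌉ = 20 risers.
Riser R = 3600 / 20 = 180 mm, within the 186 mm limit.
Tread T = 630 − 2 × 180 = 270 mm (≥ 234 mm).
Going = (20 − 1) × 270 = 5130 mm.

5130 mm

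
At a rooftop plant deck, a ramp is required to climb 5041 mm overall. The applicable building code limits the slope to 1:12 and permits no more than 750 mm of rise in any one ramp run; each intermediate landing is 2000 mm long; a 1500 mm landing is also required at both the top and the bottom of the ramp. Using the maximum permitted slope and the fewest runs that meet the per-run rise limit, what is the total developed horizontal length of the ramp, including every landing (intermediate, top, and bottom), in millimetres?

5041 / 750 = 6.721 → round up to 7 ramp runs. That means 6 intermediate landings.
Ramp run (horizontal) at 1:12: 5041 × 12 = 60492 mm.
6 intermediate landings contribute 6 × 2000 = 12000 mm.
Top and bottom landings: 2 × 1500 = 3000 mm.
Total = 60492 + 12000 + 3000 = 75492 mm.

75492 mm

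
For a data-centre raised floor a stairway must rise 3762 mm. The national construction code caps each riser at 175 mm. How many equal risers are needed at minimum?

3762 / 175 = 21.497 → round up to 22 risers.

22 risers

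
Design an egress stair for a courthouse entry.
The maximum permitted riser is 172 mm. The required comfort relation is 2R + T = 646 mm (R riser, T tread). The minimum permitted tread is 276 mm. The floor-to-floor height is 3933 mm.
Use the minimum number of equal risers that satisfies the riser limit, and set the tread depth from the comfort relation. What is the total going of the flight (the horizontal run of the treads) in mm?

3933 / 172 = 22.87, so 23 risers are needed.
Riser R = 3933 / 23 = 171 mm, within the 172 mm limit.
Tread T = 646 − 2 × 171 = 304 mm (≥ 276 mm).
23 risers give 22 treads; going = 22 × 304 = 6688 mm.

6688 mm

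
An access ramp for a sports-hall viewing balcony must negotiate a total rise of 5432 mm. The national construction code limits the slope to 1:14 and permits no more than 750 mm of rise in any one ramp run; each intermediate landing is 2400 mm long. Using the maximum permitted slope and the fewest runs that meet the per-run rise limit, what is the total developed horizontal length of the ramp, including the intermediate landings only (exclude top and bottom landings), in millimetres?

92848 mm

5432 / 750 = 7.24, so 8 ramp runs are needed. That means 7 intermediate landings.
Ramp run (horizontal) at 1:14: 5432 × 14 = 76048 mm.
7 intermediate landings contribute 7 × 2400 = 16800 mm.
Total developed length = 76048 + 16800 = 92848 mm.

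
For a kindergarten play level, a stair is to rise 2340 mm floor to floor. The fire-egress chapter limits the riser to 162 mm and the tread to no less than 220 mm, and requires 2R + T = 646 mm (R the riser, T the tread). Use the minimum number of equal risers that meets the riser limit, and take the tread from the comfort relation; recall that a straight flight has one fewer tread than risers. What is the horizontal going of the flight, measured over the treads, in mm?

4676 mm

At most 162 each: 2340/162 = 14.44, giving 15 risers.
R = 2340 ÷ 15 = 156 mm.
From 2R + T = 646: T = 646 − 312 = 334 mm.
Going = (15 − 1) × 334 = 4676 mm.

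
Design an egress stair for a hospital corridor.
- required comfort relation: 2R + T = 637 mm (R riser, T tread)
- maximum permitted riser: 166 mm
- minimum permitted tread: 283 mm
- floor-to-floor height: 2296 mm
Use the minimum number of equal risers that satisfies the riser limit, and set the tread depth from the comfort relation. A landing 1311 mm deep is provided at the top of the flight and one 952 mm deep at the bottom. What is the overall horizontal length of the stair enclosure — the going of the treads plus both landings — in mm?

2296 / 166 = 13.831 → round up to 14 risers.
R = 2296 ÷ 14 = 164 mm.
From 2R + T = 637: T = 637 − 328 = 309 mm.
Treads = 14 − 1 = 13; going = 13 × 309 = 4017 mm.
Enclosure = 4017 + 1311 + 952 = 6280 mm.

6280 mm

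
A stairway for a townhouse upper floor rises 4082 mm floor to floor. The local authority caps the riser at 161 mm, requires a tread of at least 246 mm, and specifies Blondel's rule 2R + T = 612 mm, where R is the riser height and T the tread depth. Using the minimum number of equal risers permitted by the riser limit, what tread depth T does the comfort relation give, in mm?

⌈4082/161⌉ = 26 risers.
Riser R = 4082 / 26 = 157 mm, within the 161 mm limit.
T = 612 − 2·157 = 298 mm, which satisfies the 246 mm minimum.

298 mm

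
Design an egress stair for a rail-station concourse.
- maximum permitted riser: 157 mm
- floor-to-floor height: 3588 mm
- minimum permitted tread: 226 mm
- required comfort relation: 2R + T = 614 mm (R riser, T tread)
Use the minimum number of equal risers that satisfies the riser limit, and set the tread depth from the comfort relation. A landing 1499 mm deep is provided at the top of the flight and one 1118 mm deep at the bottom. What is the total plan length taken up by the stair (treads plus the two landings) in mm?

⌈3588/157⌉ = 23 risers.
Riser R = 3588 / 23 = 156 mm, within the 157 mm limit.
From 2R + T = 614: T = 614 − 312 = 302 mm.
23 risers give 22 treads; going = 22 × 302 = 6644 mm.
Enclosure = 6644 + 1499 + 1118 = 9261 mm.

9261 mm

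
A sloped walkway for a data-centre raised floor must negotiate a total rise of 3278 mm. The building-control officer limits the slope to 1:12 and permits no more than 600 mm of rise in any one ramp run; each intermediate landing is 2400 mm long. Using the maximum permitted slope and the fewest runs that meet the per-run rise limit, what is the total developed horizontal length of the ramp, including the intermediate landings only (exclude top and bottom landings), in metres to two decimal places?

⌈3278/600⌉ = 6 ramp runs. That means 5 intermediate landings.
Horizontal run for 3278 mm of rise at 1:12 is 3278 × 12 = 39336 mm.
5 intermediate landings contribute 5 × 2400 = 12000 mm.
Developed length = 39336 + 12000 = 51336 mm.
= 51.34 m.

51.34 m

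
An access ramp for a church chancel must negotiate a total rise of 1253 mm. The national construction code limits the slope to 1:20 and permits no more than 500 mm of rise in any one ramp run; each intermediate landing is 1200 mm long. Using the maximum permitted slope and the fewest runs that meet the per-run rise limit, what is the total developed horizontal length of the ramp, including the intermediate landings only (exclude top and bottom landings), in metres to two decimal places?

27.46 m

1253 / 500 = 2.51, so 3 ramp runs are needed. That means 2 intermediate landings.
Horizontal run for 1253 mm of rise at 1:20 is 1253 × 20 = 25060 mm.
Intermediate landings: 2 × 1200 = 2400 mm.
Total developed length = 25060 + 2400 = 27460 mm.
= 27.46 m.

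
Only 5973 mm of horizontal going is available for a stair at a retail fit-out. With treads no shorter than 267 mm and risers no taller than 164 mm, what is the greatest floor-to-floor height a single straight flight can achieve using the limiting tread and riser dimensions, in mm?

3772 mm

Treads that fit: ⌊5973 / 267⌋ = 22.
Risers = treads + 1 = 23.
Maximum height = 23 × 164 = 3772 mm.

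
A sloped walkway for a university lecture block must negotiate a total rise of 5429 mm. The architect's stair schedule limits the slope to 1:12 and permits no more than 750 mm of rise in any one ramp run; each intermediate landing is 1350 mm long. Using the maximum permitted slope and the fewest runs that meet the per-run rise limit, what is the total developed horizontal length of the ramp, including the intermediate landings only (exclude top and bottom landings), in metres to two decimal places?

74.60 m

⌈5429/750⌉ = 8 ramp runs. That means 7 intermediate landings.
Horizontal run for 5429 mm of rise at 1:12 is 5429 × 12 = 65148 mm.
7 intermediate landings contribute 7 × 1350 = 9450 mm.
Total developed length = 65148 + 9450 = 74598 mm.
= 74.60 m.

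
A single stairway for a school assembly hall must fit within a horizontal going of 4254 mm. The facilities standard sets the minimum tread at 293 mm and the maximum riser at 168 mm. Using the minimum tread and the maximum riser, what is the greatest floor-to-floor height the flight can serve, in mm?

2520 mm

Treads that fit: ⌊4254 / 293⌋ = 14.
Risers = treads + 1 = 15.
Maximum height = 15 × 168 = 2520 mm.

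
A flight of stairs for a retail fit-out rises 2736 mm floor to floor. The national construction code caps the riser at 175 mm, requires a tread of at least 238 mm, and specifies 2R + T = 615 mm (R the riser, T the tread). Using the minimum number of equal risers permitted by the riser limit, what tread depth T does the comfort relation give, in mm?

2736 / 175 = 15.63, so 16 risers are needed.
Riser R = 2736 / 16 = 171 mm, within the 175 mm limit.
From 2R + T = 615: T = 615 − 342 = 273 mm.

273 mm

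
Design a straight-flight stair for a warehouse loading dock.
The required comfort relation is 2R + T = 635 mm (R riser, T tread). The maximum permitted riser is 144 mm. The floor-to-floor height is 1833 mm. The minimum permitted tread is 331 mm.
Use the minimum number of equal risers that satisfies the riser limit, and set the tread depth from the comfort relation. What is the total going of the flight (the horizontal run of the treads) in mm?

4236 mm

1833 / 144 = 12.73, so 13 risers are needed.
R = 1833 ÷ 13 = 141 mm.
T = 635 − 2·141 = 353 mm, which satisfies the 331 mm minimum.
13 risers give 12 treads; going = 12 × 353 = 4236 mm.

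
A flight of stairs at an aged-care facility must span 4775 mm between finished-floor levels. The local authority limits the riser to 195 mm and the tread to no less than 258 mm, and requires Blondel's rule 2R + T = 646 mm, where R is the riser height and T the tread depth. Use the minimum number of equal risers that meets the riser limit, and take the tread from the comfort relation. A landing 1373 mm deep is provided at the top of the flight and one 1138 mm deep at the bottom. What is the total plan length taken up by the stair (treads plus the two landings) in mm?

⌈4775/195⌉ = 25 risers.
R = 4775 ÷ 25 = 191 mm.
T = 646 − 2·191 = 264 mm, which satisfies the 258 mm minimum.
Going = (25 − 1) × 264 = 6336 mm.
Add landings: 6336 + 1373 + 1138 = 8847 mm.

8847 mm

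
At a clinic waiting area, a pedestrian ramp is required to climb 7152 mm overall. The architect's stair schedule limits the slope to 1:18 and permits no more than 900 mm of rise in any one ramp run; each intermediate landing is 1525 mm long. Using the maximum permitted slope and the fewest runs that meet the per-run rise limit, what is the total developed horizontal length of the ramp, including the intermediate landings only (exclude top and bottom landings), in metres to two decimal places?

7152 / 900 = 7.95, so 8 ramp runs are needed. That means 7 intermediate landings.
Ramp run (horizontal) at 1:18: 7152 × 18 = 128736 mm.
Intermediate landings: 7 × 1525 = 10675 mm.
Total developed length = 128736 + 10675 = 139411 mm.
= 139.41 m.

139.41 m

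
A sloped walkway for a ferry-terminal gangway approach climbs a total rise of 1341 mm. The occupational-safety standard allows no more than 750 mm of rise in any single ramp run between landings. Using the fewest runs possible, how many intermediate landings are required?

At most 750 each: 1341/750 = 1.79, giving 2 ramp runs.
2 runs are separated by 1 intermediate landings.

1 intermediate landings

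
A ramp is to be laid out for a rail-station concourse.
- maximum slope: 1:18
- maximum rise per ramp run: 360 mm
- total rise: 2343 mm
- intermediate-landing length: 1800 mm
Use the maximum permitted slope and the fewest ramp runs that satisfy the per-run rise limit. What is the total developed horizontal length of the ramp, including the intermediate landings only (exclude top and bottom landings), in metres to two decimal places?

52.97 m

⌈2343/360⌉ = 7 ramp runs. That means 6 intermediate landings.
Horizontal run for 2343 mm of rise at 1:18 is 2343 × 18 = 42174 mm.
6 intermediate landings contribute 6 × 1800 = 10800 mm.
Total developed length = 42174 + 10800 = 52974 mm.
= 52.97 m.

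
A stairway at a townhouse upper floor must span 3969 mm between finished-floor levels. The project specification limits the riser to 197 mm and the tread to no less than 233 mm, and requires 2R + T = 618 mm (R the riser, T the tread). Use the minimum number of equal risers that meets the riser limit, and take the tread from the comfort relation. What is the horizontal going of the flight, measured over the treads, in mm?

4800 mm

At most 197 each: 3969/197 = 20.15, giving 21 risers.
R = 3969 ÷ 21 = 189 mm.
From 2R + T = 618: T = 618 − 378 = 240 mm.
Going = (21 − 1) × 240 = 4800 mm.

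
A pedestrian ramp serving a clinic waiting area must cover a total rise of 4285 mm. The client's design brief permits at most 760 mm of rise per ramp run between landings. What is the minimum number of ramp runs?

4285 / 760 = 5.64, so 6 ramp runs are needed.

6 runs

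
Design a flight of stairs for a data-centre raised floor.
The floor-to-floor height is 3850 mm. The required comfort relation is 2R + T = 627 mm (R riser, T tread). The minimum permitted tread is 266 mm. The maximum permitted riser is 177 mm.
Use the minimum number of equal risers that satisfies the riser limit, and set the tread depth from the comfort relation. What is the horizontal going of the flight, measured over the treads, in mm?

5817 mm

⌈3850/177⌉ = 22 risers.
R = 3850 ÷ 22 = 175 mm.
Tread T = 627 − 2 × 175 = 277 mm (≥ 266 mm).
Treads = 22 − 1 = 21; going = 21 × 277 = 5817 mm.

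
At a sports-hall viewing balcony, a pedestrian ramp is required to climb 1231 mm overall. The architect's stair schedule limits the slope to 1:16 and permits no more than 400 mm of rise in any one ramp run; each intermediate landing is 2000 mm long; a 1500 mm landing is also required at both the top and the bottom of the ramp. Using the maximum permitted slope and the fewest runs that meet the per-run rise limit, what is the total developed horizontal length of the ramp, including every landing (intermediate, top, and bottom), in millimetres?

28696 mm

1231 / 400 = 3.078 → round up to 4 ramp runs. That means 3 intermediate landings.
Horizontal run for 1231 mm of rise at 1:16 is 1231 × 16 = 19696 mm.
3 intermediate landings contribute 3 × 2000 = 6000 mm.
Top and bottom landings: 2 × 1500 = 3000 mm.
Total = 19696 + 6000 + 3000 = 28696 mm.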